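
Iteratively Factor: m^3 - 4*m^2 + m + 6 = (m - 3)*(m^2 - m - 2) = (m - 3)*(m - 2)*(m + 1)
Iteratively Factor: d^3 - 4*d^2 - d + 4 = (d + 1)*(d^2 - 5*d + 4) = (d - 1)*(d + 1)*(d - 4)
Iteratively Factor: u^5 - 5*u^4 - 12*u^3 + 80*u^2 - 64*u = (u - 1)*(u^4 - 4*u^3 - 16*u^2 + 64*u) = (u - 1)*(u + 4)*(u^3 - 8*u^2 + 16*u) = (u - 4)*(u - 1)*(u + 4)*(u^2 - 4*u) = u*(u - 4)*(u - 1)*(u + 4)*(u - 4)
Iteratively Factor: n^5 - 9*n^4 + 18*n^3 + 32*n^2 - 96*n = (n - 3)*(n^4 - 6*n^3 + 32*n) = (n - 4)*(n - 3)*(n^3 - 2*n^2 - 8*n) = n*(n - 4)*(n - 3)*(n^2 - 2*n - 8) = n*(n - 4)^2*(n - 3)*(n + 2)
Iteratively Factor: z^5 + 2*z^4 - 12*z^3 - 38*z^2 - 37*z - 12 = (z + 1)*(z^4 + z^3 - 13*z^2 - 25*z - 12) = (z + 1)^2*(z^3 - 13*z - 12) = (z + 1)^3*(z^2 - z - 12) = (z - 4)*(z + 1)^3*(z + 3)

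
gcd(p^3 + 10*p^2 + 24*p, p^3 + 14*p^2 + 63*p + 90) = p + 6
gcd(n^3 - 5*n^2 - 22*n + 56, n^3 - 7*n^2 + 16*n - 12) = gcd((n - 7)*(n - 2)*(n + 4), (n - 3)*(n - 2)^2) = n - 2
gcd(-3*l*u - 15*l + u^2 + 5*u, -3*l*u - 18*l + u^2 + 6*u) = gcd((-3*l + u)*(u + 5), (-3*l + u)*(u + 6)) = -3*l + u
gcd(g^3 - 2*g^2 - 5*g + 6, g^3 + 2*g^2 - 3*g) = g - 1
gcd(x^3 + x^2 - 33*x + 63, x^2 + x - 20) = 1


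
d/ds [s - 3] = 1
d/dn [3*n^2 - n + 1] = 6*n - 1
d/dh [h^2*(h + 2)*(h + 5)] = h*(4*h^2 + 21*h + 20)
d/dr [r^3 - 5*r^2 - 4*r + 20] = 3*r^2 - 10*r - 4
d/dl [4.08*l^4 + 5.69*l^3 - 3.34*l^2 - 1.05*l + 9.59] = 16.32*l^3 + 17.07*l^2 - 6.68*l - 1.05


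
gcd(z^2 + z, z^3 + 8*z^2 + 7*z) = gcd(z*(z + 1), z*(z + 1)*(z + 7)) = z^2 + z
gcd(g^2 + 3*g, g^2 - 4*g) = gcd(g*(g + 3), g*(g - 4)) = g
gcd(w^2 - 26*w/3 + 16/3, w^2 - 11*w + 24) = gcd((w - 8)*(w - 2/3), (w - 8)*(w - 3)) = w - 8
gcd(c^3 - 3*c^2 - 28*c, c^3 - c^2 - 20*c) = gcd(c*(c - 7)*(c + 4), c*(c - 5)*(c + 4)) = c^2 + 4*c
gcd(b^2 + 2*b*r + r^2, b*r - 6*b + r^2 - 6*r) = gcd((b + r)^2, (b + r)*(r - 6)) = b + r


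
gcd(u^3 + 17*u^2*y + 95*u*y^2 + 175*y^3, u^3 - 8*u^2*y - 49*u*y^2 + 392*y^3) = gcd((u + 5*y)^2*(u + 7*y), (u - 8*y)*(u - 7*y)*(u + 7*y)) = u + 7*y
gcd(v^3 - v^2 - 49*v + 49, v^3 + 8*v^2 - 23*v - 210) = v + 7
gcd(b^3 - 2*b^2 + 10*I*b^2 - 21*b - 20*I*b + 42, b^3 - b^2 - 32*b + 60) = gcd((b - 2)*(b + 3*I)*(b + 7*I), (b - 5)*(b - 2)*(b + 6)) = b - 2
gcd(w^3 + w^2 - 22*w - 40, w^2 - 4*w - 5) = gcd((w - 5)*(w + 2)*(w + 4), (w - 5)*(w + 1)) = w - 5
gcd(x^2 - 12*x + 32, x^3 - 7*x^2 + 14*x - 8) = x - 4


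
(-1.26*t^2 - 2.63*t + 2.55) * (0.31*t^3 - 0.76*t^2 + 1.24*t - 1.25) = -0.3906*t^5 + 0.1423*t^4 + 1.2269*t^3 - 3.6242*t^2 + 6.4495*t - 3.1875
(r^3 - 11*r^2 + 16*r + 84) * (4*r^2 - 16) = 4*r^5 - 44*r^4 + 48*r^3 + 512*r^2 - 256*r - 1344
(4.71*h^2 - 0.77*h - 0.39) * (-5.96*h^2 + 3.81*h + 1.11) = -28.0716*h^4 + 22.5343*h^3 + 4.6188*h^2 - 2.3406*h - 0.4329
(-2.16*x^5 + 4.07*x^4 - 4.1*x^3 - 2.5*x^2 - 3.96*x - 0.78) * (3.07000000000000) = -6.6312*x^5 + 12.4949*x^4 - 12.587*x^3 - 7.675*x^2 - 12.1572*x - 2.3946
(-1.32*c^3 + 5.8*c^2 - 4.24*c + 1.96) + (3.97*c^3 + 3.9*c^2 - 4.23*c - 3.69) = 2.65*c^3 + 9.7*c^2 - 8.47*c - 1.73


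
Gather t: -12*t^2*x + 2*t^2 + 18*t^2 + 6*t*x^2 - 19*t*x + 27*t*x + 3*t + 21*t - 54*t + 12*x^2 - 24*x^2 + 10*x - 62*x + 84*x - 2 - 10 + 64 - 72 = t^2*(20 - 12*x) + t*(6*x^2 + 8*x - 30) - 12*x^2 + 32*x - 20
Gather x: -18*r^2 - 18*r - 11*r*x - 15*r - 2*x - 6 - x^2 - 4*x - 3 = -18*r^2 - 33*r - x^2 + x*(-11*r - 6) - 9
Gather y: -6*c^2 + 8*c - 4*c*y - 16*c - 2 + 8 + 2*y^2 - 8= -6*c^2 - 4*c*y - 8*c + 2*y^2 - 2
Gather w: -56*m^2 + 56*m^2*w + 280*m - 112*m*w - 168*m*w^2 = -56*m^2 - 168*m*w^2 + 280*m + w*(56*m^2 - 112*m)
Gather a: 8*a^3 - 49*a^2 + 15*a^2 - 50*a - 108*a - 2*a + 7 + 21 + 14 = 8*a^3 - 34*a^2 - 160*a + 42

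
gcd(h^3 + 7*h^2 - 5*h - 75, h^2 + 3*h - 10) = h + 5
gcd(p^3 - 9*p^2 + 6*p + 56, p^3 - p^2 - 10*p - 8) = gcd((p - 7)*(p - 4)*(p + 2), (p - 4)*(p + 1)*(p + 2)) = p^2 - 2*p - 8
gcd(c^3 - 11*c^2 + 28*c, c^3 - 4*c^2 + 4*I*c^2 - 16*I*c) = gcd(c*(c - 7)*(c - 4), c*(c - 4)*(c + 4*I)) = c^2 - 4*c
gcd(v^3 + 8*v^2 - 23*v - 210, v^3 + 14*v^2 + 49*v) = v + 7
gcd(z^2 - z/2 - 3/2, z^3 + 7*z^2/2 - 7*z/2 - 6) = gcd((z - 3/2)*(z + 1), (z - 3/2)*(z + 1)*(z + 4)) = z^2 - z/2 - 3/2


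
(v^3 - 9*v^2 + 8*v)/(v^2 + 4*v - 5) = v*(v - 8)/(v + 5)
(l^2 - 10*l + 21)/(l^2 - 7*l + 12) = (l - 7)/(l - 4)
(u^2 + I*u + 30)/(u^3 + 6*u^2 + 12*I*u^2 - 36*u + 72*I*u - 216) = (u - 5*I)/(u^2 + 6*u*(1 + I) + 36*I)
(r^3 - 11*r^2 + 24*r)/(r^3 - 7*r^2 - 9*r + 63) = r*(r - 8)/(r^2 - 4*r - 21)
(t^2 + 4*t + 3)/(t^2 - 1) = (t + 3)/(t - 1)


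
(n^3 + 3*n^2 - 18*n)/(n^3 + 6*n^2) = (n - 3)/n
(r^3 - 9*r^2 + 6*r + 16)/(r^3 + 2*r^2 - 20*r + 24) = (r^2 - 7*r - 8)/(r^2 + 4*r - 12)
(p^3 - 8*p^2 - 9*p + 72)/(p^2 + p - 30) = (p^3 - 8*p^2 - 9*p + 72)/(p^2 + p - 30)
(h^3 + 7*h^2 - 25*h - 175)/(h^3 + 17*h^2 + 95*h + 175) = (h - 5)/(h + 5)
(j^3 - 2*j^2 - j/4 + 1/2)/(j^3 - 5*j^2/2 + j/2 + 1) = (j - 1/2)/(j - 1)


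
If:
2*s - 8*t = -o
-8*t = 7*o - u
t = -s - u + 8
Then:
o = u/3 - 64/39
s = 256/39 - 5*u/6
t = 56/39 - u/6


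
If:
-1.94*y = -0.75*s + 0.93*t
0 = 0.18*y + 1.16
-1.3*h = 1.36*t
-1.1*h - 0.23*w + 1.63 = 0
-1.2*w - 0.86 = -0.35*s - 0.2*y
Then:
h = 3.10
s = -20.34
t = -2.96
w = -7.72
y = -6.44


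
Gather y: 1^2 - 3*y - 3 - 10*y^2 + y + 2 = -10*y^2 - 2*y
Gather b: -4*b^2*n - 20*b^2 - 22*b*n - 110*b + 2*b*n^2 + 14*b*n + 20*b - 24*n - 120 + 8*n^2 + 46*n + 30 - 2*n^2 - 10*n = b^2*(-4*n - 20) + b*(2*n^2 - 8*n - 90) + 6*n^2 + 12*n - 90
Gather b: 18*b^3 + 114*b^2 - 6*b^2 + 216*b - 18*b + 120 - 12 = 18*b^3 + 108*b^2 + 198*b + 108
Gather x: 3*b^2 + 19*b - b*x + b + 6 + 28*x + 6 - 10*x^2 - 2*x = 3*b^2 + 20*b - 10*x^2 + x*(26 - b) + 12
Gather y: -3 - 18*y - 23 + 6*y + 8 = -12*y - 18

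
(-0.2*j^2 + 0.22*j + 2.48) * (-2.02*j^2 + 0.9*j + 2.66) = 0.404*j^4 - 0.6244*j^3 - 5.3436*j^2 + 2.8172*j + 6.5968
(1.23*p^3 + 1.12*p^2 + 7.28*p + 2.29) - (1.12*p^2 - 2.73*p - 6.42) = 1.23*p^3 + 10.01*p + 8.71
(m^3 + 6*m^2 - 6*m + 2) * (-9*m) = -9*m^4 - 54*m^3 + 54*m^2 - 18*m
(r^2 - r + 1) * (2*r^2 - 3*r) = 2*r^4 - 5*r^3 + 5*r^2 - 3*r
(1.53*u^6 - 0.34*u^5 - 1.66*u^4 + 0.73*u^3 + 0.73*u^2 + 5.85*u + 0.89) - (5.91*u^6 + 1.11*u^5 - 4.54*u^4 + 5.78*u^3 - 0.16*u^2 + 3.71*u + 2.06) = -4.38*u^6 - 1.45*u^5 + 2.88*u^4 - 5.05*u^3 + 0.89*u^2 + 2.14*u - 1.17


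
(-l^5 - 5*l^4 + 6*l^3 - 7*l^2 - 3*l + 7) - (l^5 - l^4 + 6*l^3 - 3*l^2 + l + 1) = -2*l^5 - 4*l^4 - 4*l^2 - 4*l + 6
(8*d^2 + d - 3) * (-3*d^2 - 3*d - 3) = -24*d^4 - 27*d^3 - 18*d^2 + 6*d + 9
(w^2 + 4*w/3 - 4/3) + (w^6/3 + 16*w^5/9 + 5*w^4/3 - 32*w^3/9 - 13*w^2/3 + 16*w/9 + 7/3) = w^6/3 + 16*w^5/9 + 5*w^4/3 - 32*w^3/9 - 10*w^2/3 + 28*w/9 + 1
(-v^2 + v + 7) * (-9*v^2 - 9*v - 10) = 9*v^4 - 62*v^2 - 73*v - 70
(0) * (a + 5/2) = 0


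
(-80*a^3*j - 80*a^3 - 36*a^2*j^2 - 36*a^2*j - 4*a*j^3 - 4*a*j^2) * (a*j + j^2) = -80*a^4*j^2 - 80*a^4*j - 116*a^3*j^3 - 116*a^3*j^2 - 40*a^2*j^4 - 40*a^2*j^3 - 4*a*j^5 - 4*a*j^4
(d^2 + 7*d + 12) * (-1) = -d^2 - 7*d - 12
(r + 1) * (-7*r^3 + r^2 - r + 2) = -7*r^4 - 6*r^3 + r + 2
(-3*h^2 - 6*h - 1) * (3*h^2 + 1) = -9*h^4 - 18*h^3 - 6*h^2 - 6*h - 1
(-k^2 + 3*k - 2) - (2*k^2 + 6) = -3*k^2 + 3*k - 8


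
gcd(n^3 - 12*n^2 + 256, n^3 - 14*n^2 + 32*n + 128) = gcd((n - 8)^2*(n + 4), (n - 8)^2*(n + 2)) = n^2 - 16*n + 64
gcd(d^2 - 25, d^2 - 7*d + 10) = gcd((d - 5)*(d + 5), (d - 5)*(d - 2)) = d - 5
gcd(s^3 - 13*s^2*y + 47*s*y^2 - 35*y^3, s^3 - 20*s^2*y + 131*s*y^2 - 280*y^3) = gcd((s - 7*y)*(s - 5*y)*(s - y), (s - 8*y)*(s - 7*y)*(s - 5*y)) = s^2 - 12*s*y + 35*y^2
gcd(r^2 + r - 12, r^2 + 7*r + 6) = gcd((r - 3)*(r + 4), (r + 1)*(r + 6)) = 1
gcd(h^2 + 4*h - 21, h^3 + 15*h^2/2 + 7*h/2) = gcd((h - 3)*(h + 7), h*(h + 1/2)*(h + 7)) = h + 7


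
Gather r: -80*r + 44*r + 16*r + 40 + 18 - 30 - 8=20 - 20*r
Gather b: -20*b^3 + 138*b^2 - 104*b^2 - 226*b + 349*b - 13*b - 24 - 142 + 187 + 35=-20*b^3 + 34*b^2 + 110*b + 56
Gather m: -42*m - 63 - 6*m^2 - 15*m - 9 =-6*m^2 - 57*m - 72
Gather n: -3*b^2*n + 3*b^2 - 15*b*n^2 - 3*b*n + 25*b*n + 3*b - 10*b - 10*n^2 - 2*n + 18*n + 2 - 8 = 3*b^2 - 7*b + n^2*(-15*b - 10) + n*(-3*b^2 + 22*b + 16) - 6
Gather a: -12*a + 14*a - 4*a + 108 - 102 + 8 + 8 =22 - 2*a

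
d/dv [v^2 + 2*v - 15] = 2*v + 2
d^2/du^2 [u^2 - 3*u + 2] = 2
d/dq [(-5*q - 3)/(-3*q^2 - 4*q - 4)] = (-15*q^2 - 18*q + 8)/(9*q^4 + 24*q^3 + 40*q^2 + 32*q + 16)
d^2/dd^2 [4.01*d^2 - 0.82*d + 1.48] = 8.02000000000000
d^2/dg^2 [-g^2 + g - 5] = -2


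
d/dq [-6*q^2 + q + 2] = 1 - 12*q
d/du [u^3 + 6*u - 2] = 3*u^2 + 6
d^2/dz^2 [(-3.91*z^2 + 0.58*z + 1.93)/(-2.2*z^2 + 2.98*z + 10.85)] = (45.65352*z^3 + 503.943*z^2 - 7.14912000000005*z + 831.679686)/(10.648*z^6 - 43.2696*z^5 - 98.93136*z^4 + 400.332008*z^3 + 487.91148*z^2 - 1052.43915*z - 1277.289125)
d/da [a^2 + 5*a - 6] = 2*a + 5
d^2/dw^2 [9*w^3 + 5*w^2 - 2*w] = 54*w + 10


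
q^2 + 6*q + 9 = (q + 3)^2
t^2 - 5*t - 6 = (t - 6)*(t + 1)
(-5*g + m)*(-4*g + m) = 20*g^2 - 9*g*m + m^2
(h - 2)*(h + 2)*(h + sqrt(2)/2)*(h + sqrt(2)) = h^4 + 3*sqrt(2)*h^3/2 - 3*h^2 - 6*sqrt(2)*h - 4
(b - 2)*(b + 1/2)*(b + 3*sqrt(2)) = b^3 - 3*b^2/2 + 3*sqrt(2)*b^2 - 9*sqrt(2)*b/2 - b - 3*sqrt(2)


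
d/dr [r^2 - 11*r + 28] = 2*r - 11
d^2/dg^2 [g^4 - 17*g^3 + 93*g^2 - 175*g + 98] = 12*g^2 - 102*g + 186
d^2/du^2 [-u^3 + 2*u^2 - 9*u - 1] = 4 - 6*u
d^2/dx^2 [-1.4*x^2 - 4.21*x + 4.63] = -2.80000000000000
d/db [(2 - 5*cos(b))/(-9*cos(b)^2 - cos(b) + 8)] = (-45*sin(b)^2 - 36*cos(b) + 83)*sin(b)/(9*cos(b)^2 + cos(b) - 8)^2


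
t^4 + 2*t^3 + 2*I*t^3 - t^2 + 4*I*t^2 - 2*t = t*(t + 2)*(t + I)^2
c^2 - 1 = (c - 1)*(c + 1)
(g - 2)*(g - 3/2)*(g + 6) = g^3 + 5*g^2/2 - 18*g + 18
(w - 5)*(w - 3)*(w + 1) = w^3 - 7*w^2 + 7*w + 15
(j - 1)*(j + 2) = j^2 + j - 2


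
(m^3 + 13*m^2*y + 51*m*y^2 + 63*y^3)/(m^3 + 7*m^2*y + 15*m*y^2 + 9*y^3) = (m + 7*y)/(m + y)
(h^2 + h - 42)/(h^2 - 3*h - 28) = (-h^2 - h + 42)/(-h^2 + 3*h + 28)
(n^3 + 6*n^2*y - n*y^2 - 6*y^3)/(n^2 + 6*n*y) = n - y^2/n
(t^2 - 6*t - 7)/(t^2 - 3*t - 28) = (t + 1)/(t + 4)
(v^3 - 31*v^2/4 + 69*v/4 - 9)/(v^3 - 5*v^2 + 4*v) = (4*v^2 - 15*v + 9)/(4*v*(v - 1))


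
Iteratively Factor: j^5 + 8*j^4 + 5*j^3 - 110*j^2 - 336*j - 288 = (j + 3)*(j^4 + 5*j^3 - 10*j^2 - 80*j - 96) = (j + 3)^2*(j^3 + 2*j^2 - 16*j - 32) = (j + 2)*(j + 3)^2*(j^2 - 16) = (j - 4)*(j + 2)*(j + 3)^2*(j + 4)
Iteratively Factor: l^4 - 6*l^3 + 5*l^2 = (l)*(l^3 - 6*l^2 + 5*l) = l*(l - 5)*(l^2 - l) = l*(l - 5)*(l - 1)*(l)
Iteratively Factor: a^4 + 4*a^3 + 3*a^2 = (a + 1)*(a^3 + 3*a^2) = (a + 1)*(a + 3)*(a^2) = a*(a + 1)*(a + 3)*(a)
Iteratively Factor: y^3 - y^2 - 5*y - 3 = (y + 1)*(y^2 - 2*y - 3) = (y - 3)*(y + 1)*(y + 1)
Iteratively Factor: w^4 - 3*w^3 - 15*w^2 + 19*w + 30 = (w - 5)*(w^3 + 2*w^2 - 5*w - 6) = (w - 5)*(w - 2)*(w^2 + 4*w + 3) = (w - 5)*(w - 2)*(w + 1)*(w + 3)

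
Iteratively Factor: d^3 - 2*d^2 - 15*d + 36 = (d + 4)*(d^2 - 6*d + 9) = (d - 3)*(d + 4)*(d - 3)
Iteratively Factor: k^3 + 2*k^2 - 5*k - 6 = (k - 2)*(k^2 + 4*k + 3) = (k - 2)*(k + 1)*(k + 3)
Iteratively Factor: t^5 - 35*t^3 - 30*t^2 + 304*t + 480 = (t - 4)*(t^4 + 4*t^3 - 19*t^2 - 106*t - 120) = (t - 4)*(t + 2)*(t^3 + 2*t^2 - 23*t - 60) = (t - 4)*(t + 2)*(t + 3)*(t^2 - t - 20) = (t - 4)*(t + 2)*(t + 3)*(t + 4)*(t - 5)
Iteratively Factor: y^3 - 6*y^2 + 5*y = (y)*(y^2 - 6*y + 5) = y*(y - 5)*(y - 1)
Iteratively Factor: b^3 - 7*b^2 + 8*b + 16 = (b - 4)*(b^2 - 3*b - 4) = (b - 4)*(b + 1)*(b - 4)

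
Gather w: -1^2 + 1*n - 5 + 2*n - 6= 3*n - 12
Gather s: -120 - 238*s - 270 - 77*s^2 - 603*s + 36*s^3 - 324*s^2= 36*s^3 - 401*s^2 - 841*s - 390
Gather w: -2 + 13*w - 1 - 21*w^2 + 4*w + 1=-21*w^2 + 17*w - 2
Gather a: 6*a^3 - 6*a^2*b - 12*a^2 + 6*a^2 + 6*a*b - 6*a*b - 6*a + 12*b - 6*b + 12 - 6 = 6*a^3 + a^2*(-6*b - 6) - 6*a + 6*b + 6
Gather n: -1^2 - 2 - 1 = -4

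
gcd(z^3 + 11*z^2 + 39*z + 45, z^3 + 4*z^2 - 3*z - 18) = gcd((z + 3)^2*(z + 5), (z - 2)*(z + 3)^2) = z^2 + 6*z + 9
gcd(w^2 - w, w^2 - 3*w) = w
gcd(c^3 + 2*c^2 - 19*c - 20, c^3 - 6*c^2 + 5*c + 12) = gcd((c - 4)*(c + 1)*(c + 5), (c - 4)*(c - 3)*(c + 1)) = c^2 - 3*c - 4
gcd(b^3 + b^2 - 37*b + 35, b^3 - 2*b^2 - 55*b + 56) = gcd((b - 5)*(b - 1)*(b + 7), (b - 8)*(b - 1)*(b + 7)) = b^2 + 6*b - 7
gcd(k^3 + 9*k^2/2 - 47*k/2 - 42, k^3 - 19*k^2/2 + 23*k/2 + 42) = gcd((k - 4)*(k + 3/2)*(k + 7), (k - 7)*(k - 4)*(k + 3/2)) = k^2 - 5*k/2 - 6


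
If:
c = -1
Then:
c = -1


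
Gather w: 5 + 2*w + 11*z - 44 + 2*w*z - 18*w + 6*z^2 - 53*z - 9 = w*(2*z - 16) + 6*z^2 - 42*z - 48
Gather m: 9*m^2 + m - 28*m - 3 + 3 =9*m^2 - 27*m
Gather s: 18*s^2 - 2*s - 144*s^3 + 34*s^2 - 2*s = -144*s^3 + 52*s^2 - 4*s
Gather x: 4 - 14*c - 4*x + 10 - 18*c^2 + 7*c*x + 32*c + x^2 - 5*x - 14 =-18*c^2 + 18*c + x^2 + x*(7*c - 9)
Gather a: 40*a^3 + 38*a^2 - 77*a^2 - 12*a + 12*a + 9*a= 40*a^3 - 39*a^2 + 9*a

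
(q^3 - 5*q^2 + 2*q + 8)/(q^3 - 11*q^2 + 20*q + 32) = (q - 2)/(q - 8)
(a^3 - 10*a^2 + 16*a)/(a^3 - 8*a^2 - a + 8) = a*(a - 2)/(a^2 - 1)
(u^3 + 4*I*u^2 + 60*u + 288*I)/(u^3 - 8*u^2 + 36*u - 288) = (u^2 - 2*I*u + 48)/(u^2 + u*(-8 - 6*I) + 48*I)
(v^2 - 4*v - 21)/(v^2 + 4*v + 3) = (v - 7)/(v + 1)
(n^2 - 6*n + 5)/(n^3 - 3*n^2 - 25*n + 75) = (n - 1)/(n^2 + 2*n - 15)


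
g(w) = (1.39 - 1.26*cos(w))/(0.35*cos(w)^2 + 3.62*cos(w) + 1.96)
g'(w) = (1.39 - 1.26*cos(w))*(0.7*sin(w)*cos(w) + 3.62*sin(w))/(0.35*cos(w)^2 + 3.62*cos(w) + 1.96)^2 + 1.26*sin(w)/(0.35*cos(w)^2 + 3.62*cos(w) + 1.96)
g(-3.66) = -2.70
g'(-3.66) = 3.70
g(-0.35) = 0.04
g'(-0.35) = -0.09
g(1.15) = 0.25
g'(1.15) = 0.58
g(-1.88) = 1.99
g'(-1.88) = -8.60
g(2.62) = -2.71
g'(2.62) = 3.76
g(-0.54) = 0.06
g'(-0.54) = -0.15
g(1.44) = 0.50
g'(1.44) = 1.27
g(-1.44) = 0.50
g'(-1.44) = -1.27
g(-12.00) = 0.06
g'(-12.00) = 0.16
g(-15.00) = -3.99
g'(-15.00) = -12.24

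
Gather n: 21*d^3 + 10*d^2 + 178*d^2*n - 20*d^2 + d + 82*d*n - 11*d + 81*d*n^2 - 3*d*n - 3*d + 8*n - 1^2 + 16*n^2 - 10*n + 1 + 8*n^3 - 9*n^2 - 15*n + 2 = 21*d^3 - 10*d^2 - 13*d + 8*n^3 + n^2*(81*d + 7) + n*(178*d^2 + 79*d - 17) + 2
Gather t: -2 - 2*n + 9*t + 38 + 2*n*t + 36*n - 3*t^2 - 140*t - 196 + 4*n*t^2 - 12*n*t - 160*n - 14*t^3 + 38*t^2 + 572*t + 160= -126*n - 14*t^3 + t^2*(4*n + 35) + t*(441 - 10*n)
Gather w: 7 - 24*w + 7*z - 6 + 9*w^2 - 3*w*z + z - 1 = 9*w^2 + w*(-3*z - 24) + 8*z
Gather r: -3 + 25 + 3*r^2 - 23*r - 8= 3*r^2 - 23*r + 14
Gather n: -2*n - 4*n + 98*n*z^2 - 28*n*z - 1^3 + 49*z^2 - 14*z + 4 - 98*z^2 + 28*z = n*(98*z^2 - 28*z - 6) - 49*z^2 + 14*z + 3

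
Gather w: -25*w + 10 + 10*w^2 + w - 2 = 10*w^2 - 24*w + 8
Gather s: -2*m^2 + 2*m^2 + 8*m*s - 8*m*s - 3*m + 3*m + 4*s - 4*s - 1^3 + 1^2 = 0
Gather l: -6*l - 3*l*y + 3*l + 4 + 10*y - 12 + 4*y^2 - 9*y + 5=l*(-3*y - 3) + 4*y^2 + y - 3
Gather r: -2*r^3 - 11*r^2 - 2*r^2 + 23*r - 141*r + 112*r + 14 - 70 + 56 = -2*r^3 - 13*r^2 - 6*r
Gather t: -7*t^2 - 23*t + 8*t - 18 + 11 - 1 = -7*t^2 - 15*t - 8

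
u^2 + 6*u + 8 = (u + 2)*(u + 4)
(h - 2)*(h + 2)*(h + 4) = h^3 + 4*h^2 - 4*h - 16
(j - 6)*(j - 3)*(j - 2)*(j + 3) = j^4 - 8*j^3 + 3*j^2 + 72*j - 108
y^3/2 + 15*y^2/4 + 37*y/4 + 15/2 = (y/2 + 1)*(y + 5/2)*(y + 3)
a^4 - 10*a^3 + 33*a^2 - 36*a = a*(a - 4)*(a - 3)^2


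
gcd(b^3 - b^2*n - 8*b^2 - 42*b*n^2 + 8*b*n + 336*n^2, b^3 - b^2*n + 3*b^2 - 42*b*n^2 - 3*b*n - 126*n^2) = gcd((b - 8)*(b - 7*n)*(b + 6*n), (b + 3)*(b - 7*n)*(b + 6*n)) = b^2 - b*n - 42*n^2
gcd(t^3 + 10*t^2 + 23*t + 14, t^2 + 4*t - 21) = t + 7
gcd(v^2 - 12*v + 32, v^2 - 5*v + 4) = v - 4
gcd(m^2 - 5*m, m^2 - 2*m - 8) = 1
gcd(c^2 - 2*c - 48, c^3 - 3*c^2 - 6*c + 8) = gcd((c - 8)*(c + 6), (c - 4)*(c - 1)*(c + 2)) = 1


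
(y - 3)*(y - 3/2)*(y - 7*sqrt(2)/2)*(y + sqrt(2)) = y^4 - 9*y^3/2 - 5*sqrt(2)*y^3/2 - 5*y^2/2 + 45*sqrt(2)*y^2/4 - 45*sqrt(2)*y/4 + 63*y/2 - 63/2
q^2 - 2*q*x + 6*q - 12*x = (q + 6)*(q - 2*x)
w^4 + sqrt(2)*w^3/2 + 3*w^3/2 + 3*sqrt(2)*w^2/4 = w^2*(w + 3/2)*(w + sqrt(2)/2)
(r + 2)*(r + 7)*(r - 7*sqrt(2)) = r^3 - 7*sqrt(2)*r^2 + 9*r^2 - 63*sqrt(2)*r + 14*r - 98*sqrt(2)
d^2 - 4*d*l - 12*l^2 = (d - 6*l)*(d + 2*l)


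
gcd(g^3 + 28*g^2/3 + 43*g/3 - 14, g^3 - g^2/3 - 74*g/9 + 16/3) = g^2 + 7*g/3 - 2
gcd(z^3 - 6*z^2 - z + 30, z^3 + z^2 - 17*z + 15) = z - 3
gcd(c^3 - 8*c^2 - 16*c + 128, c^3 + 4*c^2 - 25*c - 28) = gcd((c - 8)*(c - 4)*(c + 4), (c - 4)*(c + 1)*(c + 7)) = c - 4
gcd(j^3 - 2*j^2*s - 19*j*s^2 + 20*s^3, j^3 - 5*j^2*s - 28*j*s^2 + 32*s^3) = -j^2 - 3*j*s + 4*s^2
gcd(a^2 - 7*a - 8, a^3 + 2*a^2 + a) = a + 1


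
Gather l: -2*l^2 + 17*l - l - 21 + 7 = -2*l^2 + 16*l - 14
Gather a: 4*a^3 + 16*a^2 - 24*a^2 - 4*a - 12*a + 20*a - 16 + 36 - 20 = 4*a^3 - 8*a^2 + 4*a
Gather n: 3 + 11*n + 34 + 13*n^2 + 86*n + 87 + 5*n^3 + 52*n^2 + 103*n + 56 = 5*n^3 + 65*n^2 + 200*n + 180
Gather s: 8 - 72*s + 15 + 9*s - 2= 21 - 63*s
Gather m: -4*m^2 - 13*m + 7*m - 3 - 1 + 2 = -4*m^2 - 6*m - 2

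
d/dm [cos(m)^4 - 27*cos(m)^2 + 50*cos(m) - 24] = 2*(-2*cos(m)^3 + 27*cos(m) - 25)*sin(m)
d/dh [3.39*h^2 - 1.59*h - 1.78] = 6.78*h - 1.59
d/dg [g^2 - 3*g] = 2*g - 3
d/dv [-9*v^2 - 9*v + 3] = -18*v - 9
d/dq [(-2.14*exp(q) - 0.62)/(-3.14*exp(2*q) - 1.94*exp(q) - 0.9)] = (-6.7196*exp(2*q) - 3.8936*exp(q) + 0.7232)*exp(q)/(9.8596*exp(4*q) + 12.1832*exp(3*q) + 9.4156*exp(2*q) + 3.492*exp(q) + 0.81)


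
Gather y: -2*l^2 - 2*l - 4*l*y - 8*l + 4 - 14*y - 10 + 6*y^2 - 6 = -2*l^2 - 10*l + 6*y^2 + y*(-4*l - 14) - 12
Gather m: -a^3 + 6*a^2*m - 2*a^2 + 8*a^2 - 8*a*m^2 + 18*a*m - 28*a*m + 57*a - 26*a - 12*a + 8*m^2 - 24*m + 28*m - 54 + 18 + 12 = -a^3 + 6*a^2 + 19*a + m^2*(8 - 8*a) + m*(6*a^2 - 10*a + 4) - 24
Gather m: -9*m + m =-8*m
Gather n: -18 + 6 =-12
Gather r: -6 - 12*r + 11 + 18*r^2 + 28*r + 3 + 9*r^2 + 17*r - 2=27*r^2 + 33*r + 6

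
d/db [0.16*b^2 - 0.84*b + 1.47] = 0.32*b - 0.84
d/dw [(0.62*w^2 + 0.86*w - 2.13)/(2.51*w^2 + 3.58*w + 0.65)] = (0.0610000000000008*w^2 + 11.4986*w + 8.1844)/(6.3001*w^4 + 17.9716*w^3 + 16.0794*w^2 + 4.654*w + 0.4225)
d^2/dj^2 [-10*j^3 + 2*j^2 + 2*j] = 4 - 60*j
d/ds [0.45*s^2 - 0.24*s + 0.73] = 0.9*s - 0.24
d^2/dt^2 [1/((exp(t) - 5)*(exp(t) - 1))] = (4*exp(3*t) - 18*exp(2*t) + 16*exp(t) + 30)*exp(t)/(exp(6*t) - 18*exp(5*t) + 123*exp(4*t) - 396*exp(3*t) + 615*exp(2*t) - 450*exp(t) + 125)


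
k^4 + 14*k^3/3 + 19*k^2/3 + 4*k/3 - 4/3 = (k - 1/3)*(k + 1)*(k + 2)^2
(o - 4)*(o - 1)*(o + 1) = o^3 - 4*o^2 - o + 4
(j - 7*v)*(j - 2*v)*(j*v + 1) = j^3*v - 9*j^2*v^2 + j^2 + 14*j*v^3 - 9*j*v + 14*v^2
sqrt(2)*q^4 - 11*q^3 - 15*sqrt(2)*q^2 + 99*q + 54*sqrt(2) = (q - 3)*(q + 3)*(q - 6*sqrt(2))*(sqrt(2)*q + 1)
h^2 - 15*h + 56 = (h - 8)*(h - 7)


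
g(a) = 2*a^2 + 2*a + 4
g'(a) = 4*a + 2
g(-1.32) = 4.84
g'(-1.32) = -3.28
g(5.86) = 84.40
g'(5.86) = 25.44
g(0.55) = 5.70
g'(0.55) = 4.20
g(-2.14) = 8.88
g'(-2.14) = -6.56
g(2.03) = 16.30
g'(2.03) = 10.12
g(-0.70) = 3.58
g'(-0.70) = -0.80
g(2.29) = 19.07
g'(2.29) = 11.16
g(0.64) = 6.10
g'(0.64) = 4.56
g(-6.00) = 64.00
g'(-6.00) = -22.00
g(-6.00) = 64.00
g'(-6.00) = -22.00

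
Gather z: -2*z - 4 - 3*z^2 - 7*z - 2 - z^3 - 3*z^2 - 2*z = -z^3 - 6*z^2 - 11*z - 6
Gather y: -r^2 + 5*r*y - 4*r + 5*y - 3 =-r^2 - 4*r + y*(5*r + 5) - 3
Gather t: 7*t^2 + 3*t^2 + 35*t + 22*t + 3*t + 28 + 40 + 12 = 10*t^2 + 60*t + 80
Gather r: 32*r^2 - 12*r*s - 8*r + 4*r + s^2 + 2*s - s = 32*r^2 + r*(-12*s - 4) + s^2 + s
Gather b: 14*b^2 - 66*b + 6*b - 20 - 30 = 14*b^2 - 60*b - 50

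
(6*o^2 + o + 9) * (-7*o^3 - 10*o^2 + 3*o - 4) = -42*o^5 - 67*o^4 - 55*o^3 - 111*o^2 + 23*o - 36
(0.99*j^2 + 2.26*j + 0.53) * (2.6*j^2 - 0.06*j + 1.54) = 2.574*j^4 + 5.8166*j^3 + 2.767*j^2 + 3.4486*j + 0.8162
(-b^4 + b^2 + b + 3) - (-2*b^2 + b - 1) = -b^4 + 3*b^2 + 4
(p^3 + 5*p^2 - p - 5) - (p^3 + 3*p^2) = 2*p^2 - p - 5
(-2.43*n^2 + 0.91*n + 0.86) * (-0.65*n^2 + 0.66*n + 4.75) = 1.5795*n^4 - 2.1953*n^3 - 11.5009*n^2 + 4.8901*n + 4.085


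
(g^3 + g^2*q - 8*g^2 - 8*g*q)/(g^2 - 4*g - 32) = g*(g + q)/(g + 4)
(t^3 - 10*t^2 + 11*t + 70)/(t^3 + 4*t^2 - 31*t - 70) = (t - 7)/(t + 7)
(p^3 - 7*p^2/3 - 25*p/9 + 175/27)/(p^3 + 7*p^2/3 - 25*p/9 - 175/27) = (3*p - 7)/(3*p + 7)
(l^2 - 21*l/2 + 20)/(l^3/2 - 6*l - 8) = (-2*l^2 + 21*l - 40)/(-l^3 + 12*l + 16)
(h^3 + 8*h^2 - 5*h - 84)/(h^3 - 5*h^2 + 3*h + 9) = (h^2 + 11*h + 28)/(h^2 - 2*h - 3)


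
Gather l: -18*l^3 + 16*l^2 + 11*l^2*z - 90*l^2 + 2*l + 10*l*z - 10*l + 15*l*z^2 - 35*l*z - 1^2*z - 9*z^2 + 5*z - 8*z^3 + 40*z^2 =-18*l^3 + l^2*(11*z - 74) + l*(15*z^2 - 25*z - 8) - 8*z^3 + 31*z^2 + 4*z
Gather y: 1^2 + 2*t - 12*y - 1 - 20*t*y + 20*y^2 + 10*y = 2*t + 20*y^2 + y*(-20*t - 2)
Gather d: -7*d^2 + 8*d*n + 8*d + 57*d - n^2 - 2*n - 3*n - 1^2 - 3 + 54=-7*d^2 + d*(8*n + 65) - n^2 - 5*n + 50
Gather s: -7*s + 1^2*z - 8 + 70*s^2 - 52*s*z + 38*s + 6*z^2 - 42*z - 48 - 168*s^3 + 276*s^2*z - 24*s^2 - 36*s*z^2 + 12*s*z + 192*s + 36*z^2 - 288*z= -168*s^3 + s^2*(276*z + 46) + s*(-36*z^2 - 40*z + 223) + 42*z^2 - 329*z - 56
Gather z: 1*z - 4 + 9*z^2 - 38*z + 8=9*z^2 - 37*z + 4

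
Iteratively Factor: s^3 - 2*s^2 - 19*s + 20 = (s - 1)*(s^2 - s - 20) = (s - 1)*(s + 4)*(s - 5)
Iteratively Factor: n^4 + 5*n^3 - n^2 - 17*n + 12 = (n - 1)*(n^3 + 6*n^2 + 5*n - 12) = (n - 1)^2*(n^2 + 7*n + 12) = (n - 1)^2*(n + 3)*(n + 4)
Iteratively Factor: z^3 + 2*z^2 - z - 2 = (z + 2)*(z^2 - 1) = (z + 1)*(z + 2)*(z - 1)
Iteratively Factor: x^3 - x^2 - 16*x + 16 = (x - 1)*(x^2 - 16) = (x - 1)*(x + 4)*(x - 4)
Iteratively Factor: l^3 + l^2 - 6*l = (l)*(l^2 + l - 6) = l*(l + 3)*(l - 2)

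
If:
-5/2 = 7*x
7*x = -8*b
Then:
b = 5/16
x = -5/14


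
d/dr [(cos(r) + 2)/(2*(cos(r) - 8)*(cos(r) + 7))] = (cos(r)^2 + 4*cos(r) + 54)*sin(r)/(2*(cos(r) - 8)^2*(cos(r) + 7)^2)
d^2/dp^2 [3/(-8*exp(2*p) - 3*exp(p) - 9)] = 3*(-2*(16*exp(p) + 3)^2*exp(p) + (32*exp(p) + 3)*(8*exp(2*p) + 3*exp(p) + 9))*exp(p)/(8*exp(2*p) + 3*exp(p) + 9)^3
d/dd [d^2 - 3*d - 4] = 2*d - 3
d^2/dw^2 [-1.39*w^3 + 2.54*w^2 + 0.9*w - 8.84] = 5.08 - 8.34*w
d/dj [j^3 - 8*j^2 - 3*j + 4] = 3*j^2 - 16*j - 3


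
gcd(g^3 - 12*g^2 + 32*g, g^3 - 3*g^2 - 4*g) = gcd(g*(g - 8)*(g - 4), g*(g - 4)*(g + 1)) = g^2 - 4*g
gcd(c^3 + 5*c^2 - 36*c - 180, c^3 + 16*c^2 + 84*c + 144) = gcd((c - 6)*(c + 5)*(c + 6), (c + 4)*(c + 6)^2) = c + 6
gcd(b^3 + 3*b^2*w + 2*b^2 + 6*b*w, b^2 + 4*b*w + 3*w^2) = b + 3*w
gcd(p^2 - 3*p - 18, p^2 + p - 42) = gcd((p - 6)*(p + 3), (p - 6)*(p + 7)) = p - 6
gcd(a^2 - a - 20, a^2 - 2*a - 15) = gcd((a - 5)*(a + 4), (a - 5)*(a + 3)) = a - 5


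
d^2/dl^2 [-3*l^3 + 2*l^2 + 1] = 4 - 18*l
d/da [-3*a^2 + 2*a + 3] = 2 - 6*a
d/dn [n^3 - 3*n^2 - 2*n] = 3*n^2 - 6*n - 2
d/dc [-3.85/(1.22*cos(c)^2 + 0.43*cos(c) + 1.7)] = -(9.394*cos(c) + 1.6555)*sin(c)/(1.22*cos(c)^2 + 0.43*cos(c) + 1.7)^2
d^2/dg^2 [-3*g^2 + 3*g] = -6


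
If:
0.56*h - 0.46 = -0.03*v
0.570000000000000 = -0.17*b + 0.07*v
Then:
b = 0.411764705882353*v - 3.35294117647059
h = 0.821428571428571 - 0.0535714285714286*v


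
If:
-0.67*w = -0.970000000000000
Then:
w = 1.45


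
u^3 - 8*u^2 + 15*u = u*(u - 5)*(u - 3)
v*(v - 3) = v^2 - 3*v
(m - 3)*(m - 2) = m^2 - 5*m + 6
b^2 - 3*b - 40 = (b - 8)*(b + 5)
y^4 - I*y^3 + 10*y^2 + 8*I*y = y*(y - 4*I)*(y + I)*(y + 2*I)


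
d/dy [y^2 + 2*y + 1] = 2*y + 2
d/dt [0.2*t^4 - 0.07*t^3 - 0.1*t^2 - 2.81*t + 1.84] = 0.8*t^3 - 0.21*t^2 - 0.2*t - 2.81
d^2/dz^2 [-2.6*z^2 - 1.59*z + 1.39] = -5.20000000000000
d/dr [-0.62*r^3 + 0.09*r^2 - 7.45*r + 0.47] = -1.86*r^2 + 0.18*r - 7.45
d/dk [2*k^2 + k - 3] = 4*k + 1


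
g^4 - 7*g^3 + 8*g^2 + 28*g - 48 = (g - 4)*(g - 3)*(g - 2)*(g + 2)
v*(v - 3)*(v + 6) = v^3 + 3*v^2 - 18*v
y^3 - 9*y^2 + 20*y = y*(y - 5)*(y - 4)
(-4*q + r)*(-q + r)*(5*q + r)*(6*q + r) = 120*q^4 - 106*q^3*r - 21*q^2*r^2 + 6*q*r^3 + r^4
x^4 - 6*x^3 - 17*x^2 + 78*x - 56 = (x - 7)*(x - 2)*(x - 1)*(x + 4)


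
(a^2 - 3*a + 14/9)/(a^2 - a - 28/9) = (3*a - 2)/(3*a + 4)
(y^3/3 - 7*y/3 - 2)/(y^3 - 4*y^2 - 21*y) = (-y^3 + 7*y + 6)/(3*y*(-y^2 + 4*y + 21))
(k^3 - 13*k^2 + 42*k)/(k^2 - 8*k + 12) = k*(k - 7)/(k - 2)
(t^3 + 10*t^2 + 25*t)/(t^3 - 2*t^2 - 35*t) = (t + 5)/(t - 7)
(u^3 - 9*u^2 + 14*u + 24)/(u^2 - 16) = (u^2 - 5*u - 6)/(u + 4)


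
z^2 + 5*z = z*(z + 5)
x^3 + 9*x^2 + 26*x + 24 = (x + 2)*(x + 3)*(x + 4)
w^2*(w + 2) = w^3 + 2*w^2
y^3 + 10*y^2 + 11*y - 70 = (y - 2)*(y + 5)*(y + 7)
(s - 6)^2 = s^2 - 12*s + 36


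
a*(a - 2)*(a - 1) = a^3 - 3*a^2 + 2*a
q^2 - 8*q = q*(q - 8)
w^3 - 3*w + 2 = (w - 1)^2*(w + 2)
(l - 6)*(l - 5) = l^2 - 11*l + 30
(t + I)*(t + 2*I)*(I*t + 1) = I*t^3 - 2*t^2 + I*t - 2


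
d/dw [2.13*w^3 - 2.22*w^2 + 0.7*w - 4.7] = 6.39*w^2 - 4.44*w + 0.7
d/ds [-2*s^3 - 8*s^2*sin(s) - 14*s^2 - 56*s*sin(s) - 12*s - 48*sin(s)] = -8*s^2*cos(s) - 6*s^2 - 16*s*sin(s) - 56*s*cos(s) - 28*s - 56*sin(s) - 48*cos(s) - 12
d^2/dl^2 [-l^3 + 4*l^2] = 8 - 6*l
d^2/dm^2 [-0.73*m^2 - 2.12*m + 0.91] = -1.46000000000000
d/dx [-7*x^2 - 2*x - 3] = -14*x - 2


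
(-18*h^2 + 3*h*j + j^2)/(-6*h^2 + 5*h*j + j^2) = (3*h - j)/(h - j)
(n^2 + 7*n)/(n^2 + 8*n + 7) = n/(n + 1)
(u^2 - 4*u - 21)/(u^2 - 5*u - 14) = (u + 3)/(u + 2)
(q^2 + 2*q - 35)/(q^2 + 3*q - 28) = (q - 5)/(q - 4)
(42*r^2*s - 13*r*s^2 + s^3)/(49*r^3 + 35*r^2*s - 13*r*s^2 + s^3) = s*(6*r - s)/(7*r^2 + 6*r*s - s^2)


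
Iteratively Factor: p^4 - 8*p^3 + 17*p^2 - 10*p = (p - 5)*(p^3 - 3*p^2 + 2*p) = (p - 5)*(p - 1)*(p^2 - 2*p) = p*(p - 5)*(p - 1)*(p - 2)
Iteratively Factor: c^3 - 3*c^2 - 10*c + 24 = (c - 4)*(c^2 + c - 6) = (c - 4)*(c + 3)*(c - 2)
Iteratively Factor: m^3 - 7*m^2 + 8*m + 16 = (m - 4)*(m^2 - 3*m - 4) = (m - 4)^2*(m + 1)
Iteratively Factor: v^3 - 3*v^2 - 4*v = (v - 4)*(v^2 + v) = (v - 4)*(v + 1)*(v)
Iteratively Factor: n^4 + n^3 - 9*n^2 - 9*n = (n)*(n^3 + n^2 - 9*n - 9) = n*(n + 1)*(n^2 - 9) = n*(n + 1)*(n + 3)*(n - 3)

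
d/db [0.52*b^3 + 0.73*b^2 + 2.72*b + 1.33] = 1.56*b^2 + 1.46*b + 2.72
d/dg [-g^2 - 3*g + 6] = -2*g - 3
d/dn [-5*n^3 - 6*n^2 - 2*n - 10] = -15*n^2 - 12*n - 2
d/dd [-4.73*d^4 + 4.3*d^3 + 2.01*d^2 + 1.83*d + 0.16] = -18.92*d^3 + 12.9*d^2 + 4.02*d + 1.83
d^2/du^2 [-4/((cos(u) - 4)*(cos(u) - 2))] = 4*(4*sin(u)^4 - 6*sin(u)^2 + 141*cos(u)/2 - 9*cos(3*u)/2 - 54)/((cos(u) - 4)^3*(cos(u) - 2)^3)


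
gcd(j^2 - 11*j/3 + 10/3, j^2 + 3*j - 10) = j - 2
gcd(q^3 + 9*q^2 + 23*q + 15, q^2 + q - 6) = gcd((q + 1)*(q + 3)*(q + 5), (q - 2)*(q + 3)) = q + 3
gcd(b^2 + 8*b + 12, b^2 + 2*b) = b + 2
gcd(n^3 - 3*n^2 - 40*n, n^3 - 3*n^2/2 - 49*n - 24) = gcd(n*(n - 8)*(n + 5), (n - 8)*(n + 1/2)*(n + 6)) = n - 8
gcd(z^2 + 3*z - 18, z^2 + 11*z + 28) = 1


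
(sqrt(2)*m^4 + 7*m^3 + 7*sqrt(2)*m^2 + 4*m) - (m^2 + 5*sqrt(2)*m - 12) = sqrt(2)*m^4 + 7*m^3 - m^2 + 7*sqrt(2)*m^2 - 5*sqrt(2)*m + 4*m + 12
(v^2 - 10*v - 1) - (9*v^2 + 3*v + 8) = -8*v^2 - 13*v - 9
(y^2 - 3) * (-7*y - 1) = -7*y^3 - y^2 + 21*y + 3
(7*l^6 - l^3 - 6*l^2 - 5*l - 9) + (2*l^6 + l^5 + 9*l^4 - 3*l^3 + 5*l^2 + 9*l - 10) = 9*l^6 + l^5 + 9*l^4 - 4*l^3 - l^2 + 4*l - 19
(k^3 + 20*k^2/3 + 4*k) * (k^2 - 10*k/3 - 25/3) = k^5 + 10*k^4/3 - 239*k^3/9 - 620*k^2/9 - 100*k/3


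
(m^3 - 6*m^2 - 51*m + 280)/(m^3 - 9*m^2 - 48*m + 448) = (m - 5)/(m - 8)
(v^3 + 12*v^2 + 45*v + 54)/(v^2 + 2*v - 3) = (v^2 + 9*v + 18)/(v - 1)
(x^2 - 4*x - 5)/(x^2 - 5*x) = (x + 1)/x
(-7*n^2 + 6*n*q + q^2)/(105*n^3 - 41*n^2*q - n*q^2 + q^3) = (-n + q)/(15*n^2 - 8*n*q + q^2)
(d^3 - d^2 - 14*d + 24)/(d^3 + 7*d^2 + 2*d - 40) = (d - 3)/(d + 5)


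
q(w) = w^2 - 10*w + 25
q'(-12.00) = -34.00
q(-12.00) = 289.00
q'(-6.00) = -22.00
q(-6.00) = 121.00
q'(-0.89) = -11.78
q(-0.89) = 34.69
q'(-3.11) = -16.22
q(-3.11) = 65.77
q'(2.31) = -5.38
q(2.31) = 7.24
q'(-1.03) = -12.06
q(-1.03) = 36.36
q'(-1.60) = -13.20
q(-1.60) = 43.56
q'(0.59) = -8.82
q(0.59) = 19.45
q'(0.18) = -9.64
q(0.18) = 23.23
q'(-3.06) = -16.12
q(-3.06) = 64.96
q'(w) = 2*w - 10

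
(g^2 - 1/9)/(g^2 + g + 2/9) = (3*g - 1)/(3*g + 2)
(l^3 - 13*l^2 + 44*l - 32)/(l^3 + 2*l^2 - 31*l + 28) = (l - 8)/(l + 7)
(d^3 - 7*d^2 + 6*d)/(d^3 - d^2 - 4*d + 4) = d*(d - 6)/(d^2 - 4)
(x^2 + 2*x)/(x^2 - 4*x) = (x + 2)/(x - 4)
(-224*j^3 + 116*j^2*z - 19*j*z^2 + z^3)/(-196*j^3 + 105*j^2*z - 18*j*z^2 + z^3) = (-8*j + z)/(-7*j + z)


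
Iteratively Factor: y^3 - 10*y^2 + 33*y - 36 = (y - 4)*(y^2 - 6*y + 9) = (y - 4)*(y - 3)*(y - 3)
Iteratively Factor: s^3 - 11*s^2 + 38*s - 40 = (s - 4)*(s^2 - 7*s + 10) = (s - 4)*(s - 2)*(s - 5)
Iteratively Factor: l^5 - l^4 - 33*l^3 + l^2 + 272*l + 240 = (l - 4)*(l^4 + 3*l^3 - 21*l^2 - 83*l - 60) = (l - 5)*(l - 4)*(l^3 + 8*l^2 + 19*l + 12) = (l - 5)*(l - 4)*(l + 1)*(l^2 + 7*l + 12) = (l - 5)*(l - 4)*(l + 1)*(l + 3)*(l + 4)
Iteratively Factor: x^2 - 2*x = (x - 2)*(x)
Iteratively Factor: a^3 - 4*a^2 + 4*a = (a)*(a^2 - 4*a + 4) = a*(a - 2)*(a - 2)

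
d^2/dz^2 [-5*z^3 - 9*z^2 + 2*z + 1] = -30*z - 18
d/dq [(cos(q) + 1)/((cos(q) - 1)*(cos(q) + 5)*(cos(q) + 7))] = 2*(cos(q)^3 + 7*cos(q)^2 + 11*cos(q) + 29)*sin(q)/((cos(q) - 1)^2*(cos(q) + 5)^2*(cos(q) + 7)^2)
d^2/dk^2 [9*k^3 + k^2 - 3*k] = 54*k + 2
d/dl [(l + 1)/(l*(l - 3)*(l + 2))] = 2*(-l^3 - l^2 + l + 3)/(l^2*(l^4 - 2*l^3 - 11*l^2 + 12*l + 36))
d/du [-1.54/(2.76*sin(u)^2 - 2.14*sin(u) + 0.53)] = (8.5008*sin(u) - 3.2956)*cos(u)/(2.76*sin(u)^2 - 2.14*sin(u) + 0.53)^2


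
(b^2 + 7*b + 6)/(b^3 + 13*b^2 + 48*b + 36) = 1/(b + 6)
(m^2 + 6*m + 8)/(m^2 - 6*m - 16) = (m + 4)/(m - 8)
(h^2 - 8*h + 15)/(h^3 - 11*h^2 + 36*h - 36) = (h - 5)/(h^2 - 8*h + 12)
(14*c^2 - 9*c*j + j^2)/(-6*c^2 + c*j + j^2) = (-7*c + j)/(3*c + j)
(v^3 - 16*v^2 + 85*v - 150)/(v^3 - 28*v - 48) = (v^2 - 10*v + 25)/(v^2 + 6*v + 8)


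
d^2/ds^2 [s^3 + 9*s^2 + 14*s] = 6*s + 18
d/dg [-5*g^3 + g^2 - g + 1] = -15*g^2 + 2*g - 1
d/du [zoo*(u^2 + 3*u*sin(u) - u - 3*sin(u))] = zoo*(u*cos(u) + u + sin(u + pi/4) + 1)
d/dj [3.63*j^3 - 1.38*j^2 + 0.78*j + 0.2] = 10.89*j^2 - 2.76*j + 0.78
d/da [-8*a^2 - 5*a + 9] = -16*a - 5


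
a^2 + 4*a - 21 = (a - 3)*(a + 7)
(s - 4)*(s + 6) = s^2 + 2*s - 24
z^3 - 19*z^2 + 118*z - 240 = (z - 8)*(z - 6)*(z - 5)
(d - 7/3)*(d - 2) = d^2 - 13*d/3 + 14/3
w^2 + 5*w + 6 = (w + 2)*(w + 3)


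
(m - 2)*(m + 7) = m^2 + 5*m - 14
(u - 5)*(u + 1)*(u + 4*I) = u^3 - 4*u^2 + 4*I*u^2 - 5*u - 16*I*u - 20*I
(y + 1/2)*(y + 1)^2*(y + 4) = y^4 + 13*y^3/2 + 12*y^2 + 17*y/2 + 2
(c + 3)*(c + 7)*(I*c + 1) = I*c^3 + c^2 + 10*I*c^2 + 10*c + 21*I*c + 21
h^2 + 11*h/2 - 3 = (h - 1/2)*(h + 6)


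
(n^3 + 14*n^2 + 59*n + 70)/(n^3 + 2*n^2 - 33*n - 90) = (n^2 + 9*n + 14)/(n^2 - 3*n - 18)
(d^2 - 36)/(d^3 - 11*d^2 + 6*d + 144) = (d + 6)/(d^2 - 5*d - 24)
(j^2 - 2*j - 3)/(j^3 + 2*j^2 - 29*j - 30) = (j - 3)/(j^2 + j - 30)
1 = 1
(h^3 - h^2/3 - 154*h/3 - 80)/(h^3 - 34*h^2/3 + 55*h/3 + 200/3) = (h + 6)/(h - 5)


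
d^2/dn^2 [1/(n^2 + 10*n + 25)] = 6/(n^4 + 20*n^3 + 150*n^2 + 500*n + 625)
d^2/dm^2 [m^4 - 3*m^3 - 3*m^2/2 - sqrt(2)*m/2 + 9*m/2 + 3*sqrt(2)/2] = 12*m^2 - 18*m - 3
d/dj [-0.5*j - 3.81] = -0.500000000000000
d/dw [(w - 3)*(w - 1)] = 2*w - 4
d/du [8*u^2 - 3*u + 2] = 16*u - 3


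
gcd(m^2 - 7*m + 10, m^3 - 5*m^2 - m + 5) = m - 5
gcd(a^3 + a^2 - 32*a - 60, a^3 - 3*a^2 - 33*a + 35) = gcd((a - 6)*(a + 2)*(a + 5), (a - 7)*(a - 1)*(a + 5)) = a + 5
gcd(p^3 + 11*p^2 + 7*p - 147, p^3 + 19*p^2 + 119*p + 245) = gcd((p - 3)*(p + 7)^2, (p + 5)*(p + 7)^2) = p^2 + 14*p + 49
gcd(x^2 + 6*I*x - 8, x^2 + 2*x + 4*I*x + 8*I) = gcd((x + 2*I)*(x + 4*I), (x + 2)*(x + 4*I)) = x + 4*I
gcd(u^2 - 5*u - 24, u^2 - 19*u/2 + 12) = u - 8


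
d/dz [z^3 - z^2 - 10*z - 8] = 3*z^2 - 2*z - 10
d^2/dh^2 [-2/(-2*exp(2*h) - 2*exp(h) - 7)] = 4*(4*(2*exp(h) + 1)^2*exp(h) - (4*exp(h) + 1)*(2*exp(2*h) + 2*exp(h) + 7))*exp(h)/(2*exp(2*h) + 2*exp(h) + 7)^3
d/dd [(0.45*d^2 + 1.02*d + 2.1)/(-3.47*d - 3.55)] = (-1.5615*d^2 - 3.195*d + 3.666)/(12.0409*d^2 + 24.637*d + 12.6025)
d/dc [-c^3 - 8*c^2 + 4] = c*(-3*c - 16)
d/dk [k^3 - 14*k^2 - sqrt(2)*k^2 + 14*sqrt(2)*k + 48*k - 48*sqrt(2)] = 3*k^2 - 28*k - 2*sqrt(2)*k + 14*sqrt(2) + 48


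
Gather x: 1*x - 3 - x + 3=0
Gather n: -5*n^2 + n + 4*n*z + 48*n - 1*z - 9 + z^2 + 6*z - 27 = -5*n^2 + n*(4*z + 49) + z^2 + 5*z - 36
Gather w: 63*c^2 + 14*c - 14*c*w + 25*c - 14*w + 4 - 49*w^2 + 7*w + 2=63*c^2 + 39*c - 49*w^2 + w*(-14*c - 7) + 6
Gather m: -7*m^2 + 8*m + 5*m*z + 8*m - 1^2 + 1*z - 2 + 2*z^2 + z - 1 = -7*m^2 + m*(5*z + 16) + 2*z^2 + 2*z - 4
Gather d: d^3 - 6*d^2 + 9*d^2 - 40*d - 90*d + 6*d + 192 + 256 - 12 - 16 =d^3 + 3*d^2 - 124*d + 420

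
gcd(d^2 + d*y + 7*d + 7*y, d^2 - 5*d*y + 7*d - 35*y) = d + 7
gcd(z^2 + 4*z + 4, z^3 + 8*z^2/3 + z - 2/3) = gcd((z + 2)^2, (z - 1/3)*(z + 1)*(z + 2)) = z + 2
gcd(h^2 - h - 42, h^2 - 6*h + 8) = 1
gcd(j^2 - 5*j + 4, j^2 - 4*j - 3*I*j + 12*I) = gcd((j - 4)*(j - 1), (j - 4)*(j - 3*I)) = j - 4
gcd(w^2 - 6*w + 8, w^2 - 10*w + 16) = w - 2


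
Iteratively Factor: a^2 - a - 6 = (a - 3)*(a + 2)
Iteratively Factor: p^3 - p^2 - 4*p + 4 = (p - 2)*(p^2 + p - 2) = (p - 2)*(p - 1)*(p + 2)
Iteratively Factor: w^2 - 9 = (w + 3)*(w - 3)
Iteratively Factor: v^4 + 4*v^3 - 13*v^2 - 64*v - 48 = (v + 1)*(v^3 + 3*v^2 - 16*v - 48) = (v - 4)*(v + 1)*(v^2 + 7*v + 12) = (v - 4)*(v + 1)*(v + 3)*(v + 4)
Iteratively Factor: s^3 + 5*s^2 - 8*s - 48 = (s + 4)*(s^2 + s - 12) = (s - 3)*(s + 4)*(s + 4)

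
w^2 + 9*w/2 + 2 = (w + 1/2)*(w + 4)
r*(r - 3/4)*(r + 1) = r^3 + r^2/4 - 3*r/4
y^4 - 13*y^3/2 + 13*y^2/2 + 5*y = y*(y - 5)*(y - 2)*(y + 1/2)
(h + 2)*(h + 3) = h^2 + 5*h + 6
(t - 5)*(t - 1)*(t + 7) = t^3 + t^2 - 37*t + 35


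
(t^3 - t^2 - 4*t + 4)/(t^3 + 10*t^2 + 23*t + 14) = (t^2 - 3*t + 2)/(t^2 + 8*t + 7)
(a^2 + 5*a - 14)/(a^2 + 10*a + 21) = (a - 2)/(a + 3)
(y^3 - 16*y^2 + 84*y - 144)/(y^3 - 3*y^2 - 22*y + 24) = (y^2 - 10*y + 24)/(y^2 + 3*y - 4)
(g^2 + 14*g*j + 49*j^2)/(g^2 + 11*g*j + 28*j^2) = (g + 7*j)/(g + 4*j)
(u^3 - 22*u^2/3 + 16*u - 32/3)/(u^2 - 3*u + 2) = (3*u^2 - 16*u + 16)/(3*(u - 1))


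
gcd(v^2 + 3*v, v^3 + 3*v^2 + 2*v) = v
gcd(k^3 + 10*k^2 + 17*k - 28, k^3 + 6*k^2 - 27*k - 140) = k^2 + 11*k + 28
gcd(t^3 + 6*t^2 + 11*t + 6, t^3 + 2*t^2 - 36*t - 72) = t + 2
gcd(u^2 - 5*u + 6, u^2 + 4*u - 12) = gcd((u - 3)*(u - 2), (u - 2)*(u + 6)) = u - 2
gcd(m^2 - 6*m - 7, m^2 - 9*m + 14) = m - 7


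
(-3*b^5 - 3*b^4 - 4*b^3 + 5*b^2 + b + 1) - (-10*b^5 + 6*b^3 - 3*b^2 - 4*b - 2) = 7*b^5 - 3*b^4 - 10*b^3 + 8*b^2 + 5*b + 3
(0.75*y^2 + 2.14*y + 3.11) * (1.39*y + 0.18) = 1.0425*y^3 + 3.1096*y^2 + 4.7081*y + 0.5598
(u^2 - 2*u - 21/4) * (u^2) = u^4 - 2*u^3 - 21*u^2/4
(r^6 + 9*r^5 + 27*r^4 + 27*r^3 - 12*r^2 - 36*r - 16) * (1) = r^6 + 9*r^5 + 27*r^4 + 27*r^3 - 12*r^2 - 36*r - 16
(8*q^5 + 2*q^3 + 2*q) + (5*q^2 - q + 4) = 8*q^5 + 2*q^3 + 5*q^2 + q + 4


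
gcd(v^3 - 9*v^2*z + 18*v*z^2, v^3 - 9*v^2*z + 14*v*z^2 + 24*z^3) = -v + 6*z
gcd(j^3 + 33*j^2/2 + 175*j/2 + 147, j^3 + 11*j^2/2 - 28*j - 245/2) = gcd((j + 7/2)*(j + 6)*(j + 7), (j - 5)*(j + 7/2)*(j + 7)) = j^2 + 21*j/2 + 49/2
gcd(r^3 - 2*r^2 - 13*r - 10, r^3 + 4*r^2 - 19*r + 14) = 1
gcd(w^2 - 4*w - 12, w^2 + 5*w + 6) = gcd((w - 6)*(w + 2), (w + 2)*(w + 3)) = w + 2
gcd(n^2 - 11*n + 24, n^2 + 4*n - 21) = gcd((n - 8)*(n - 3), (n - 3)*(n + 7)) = n - 3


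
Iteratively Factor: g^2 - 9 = (g - 3)*(g + 3)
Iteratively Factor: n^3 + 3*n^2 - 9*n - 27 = (n + 3)*(n^2 - 9) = (n - 3)*(n + 3)*(n + 3)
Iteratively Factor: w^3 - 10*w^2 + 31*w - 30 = (w - 3)*(w^2 - 7*w + 10) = (w - 5)*(w - 3)*(w - 2)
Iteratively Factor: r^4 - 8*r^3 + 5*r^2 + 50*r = (r - 5)*(r^3 - 3*r^2 - 10*r) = (r - 5)^2*(r^2 + 2*r) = r*(r - 5)^2*(r + 2)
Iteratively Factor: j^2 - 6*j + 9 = (j - 3)*(j - 3)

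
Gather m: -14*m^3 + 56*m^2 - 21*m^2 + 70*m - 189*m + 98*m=-14*m^3 + 35*m^2 - 21*m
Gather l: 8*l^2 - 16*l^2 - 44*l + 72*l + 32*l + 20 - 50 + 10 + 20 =-8*l^2 + 60*l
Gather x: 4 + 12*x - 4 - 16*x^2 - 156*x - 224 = -16*x^2 - 144*x - 224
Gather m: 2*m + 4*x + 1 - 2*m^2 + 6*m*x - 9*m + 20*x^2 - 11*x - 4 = -2*m^2 + m*(6*x - 7) + 20*x^2 - 7*x - 3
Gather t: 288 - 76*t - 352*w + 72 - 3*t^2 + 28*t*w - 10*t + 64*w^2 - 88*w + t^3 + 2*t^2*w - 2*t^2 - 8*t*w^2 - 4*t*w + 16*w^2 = t^3 + t^2*(2*w - 5) + t*(-8*w^2 + 24*w - 86) + 80*w^2 - 440*w + 360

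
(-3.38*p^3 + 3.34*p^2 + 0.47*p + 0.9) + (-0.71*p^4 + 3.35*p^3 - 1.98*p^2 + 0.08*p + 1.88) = -0.71*p^4 - 0.0299999999999998*p^3 + 1.36*p^2 + 0.55*p + 2.78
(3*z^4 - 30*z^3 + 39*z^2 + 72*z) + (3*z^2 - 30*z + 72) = 3*z^4 - 30*z^3 + 42*z^2 + 42*z + 72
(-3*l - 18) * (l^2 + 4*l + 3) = -3*l^3 - 30*l^2 - 81*l - 54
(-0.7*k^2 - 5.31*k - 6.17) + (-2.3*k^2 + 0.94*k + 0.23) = -3.0*k^2 - 4.37*k - 5.94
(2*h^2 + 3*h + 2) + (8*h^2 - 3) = 10*h^2 + 3*h - 1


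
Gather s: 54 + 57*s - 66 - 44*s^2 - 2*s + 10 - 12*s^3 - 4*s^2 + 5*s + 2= -12*s^3 - 48*s^2 + 60*s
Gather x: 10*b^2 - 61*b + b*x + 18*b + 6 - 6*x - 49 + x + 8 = 10*b^2 - 43*b + x*(b - 5) - 35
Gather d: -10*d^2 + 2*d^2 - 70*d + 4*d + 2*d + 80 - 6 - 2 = -8*d^2 - 64*d + 72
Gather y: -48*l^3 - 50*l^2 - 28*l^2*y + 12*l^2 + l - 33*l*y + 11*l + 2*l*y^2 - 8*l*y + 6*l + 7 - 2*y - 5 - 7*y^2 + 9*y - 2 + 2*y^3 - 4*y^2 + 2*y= -48*l^3 - 38*l^2 + 18*l + 2*y^3 + y^2*(2*l - 11) + y*(-28*l^2 - 41*l + 9)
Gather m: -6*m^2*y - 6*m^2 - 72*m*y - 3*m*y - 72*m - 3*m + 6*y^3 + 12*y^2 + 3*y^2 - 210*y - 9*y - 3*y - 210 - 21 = m^2*(-6*y - 6) + m*(-75*y - 75) + 6*y^3 + 15*y^2 - 222*y - 231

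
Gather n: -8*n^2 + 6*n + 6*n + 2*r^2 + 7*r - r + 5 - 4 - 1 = -8*n^2 + 12*n + 2*r^2 + 6*r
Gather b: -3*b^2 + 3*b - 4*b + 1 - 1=-3*b^2 - b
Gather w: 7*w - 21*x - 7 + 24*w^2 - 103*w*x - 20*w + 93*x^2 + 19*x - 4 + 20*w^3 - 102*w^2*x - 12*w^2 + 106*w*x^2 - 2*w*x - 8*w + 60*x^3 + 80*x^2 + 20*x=20*w^3 + w^2*(12 - 102*x) + w*(106*x^2 - 105*x - 21) + 60*x^3 + 173*x^2 + 18*x - 11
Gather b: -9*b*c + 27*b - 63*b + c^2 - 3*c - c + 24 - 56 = b*(-9*c - 36) + c^2 - 4*c - 32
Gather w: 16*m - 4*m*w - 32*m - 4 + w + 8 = -16*m + w*(1 - 4*m) + 4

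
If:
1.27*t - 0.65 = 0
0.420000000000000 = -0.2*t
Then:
No Solution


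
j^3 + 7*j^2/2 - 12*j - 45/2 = (j - 3)*(j + 3/2)*(j + 5)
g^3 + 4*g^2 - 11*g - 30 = (g - 3)*(g + 2)*(g + 5)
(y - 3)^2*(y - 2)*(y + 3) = y^4 - 5*y^3 - 3*y^2 + 45*y - 54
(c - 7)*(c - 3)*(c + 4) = c^3 - 6*c^2 - 19*c + 84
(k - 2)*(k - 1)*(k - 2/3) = k^3 - 11*k^2/3 + 4*k - 4/3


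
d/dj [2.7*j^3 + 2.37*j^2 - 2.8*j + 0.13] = 8.1*j^2 + 4.74*j - 2.8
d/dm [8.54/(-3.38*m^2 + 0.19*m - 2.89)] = (57.7304*m - 1.6226)/(3.38*m^2 - 0.19*m + 2.89)^2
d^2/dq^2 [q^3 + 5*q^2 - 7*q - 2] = 6*q + 10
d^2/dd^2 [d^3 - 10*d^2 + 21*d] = 6*d - 20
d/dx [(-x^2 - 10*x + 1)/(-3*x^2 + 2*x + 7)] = 8*(-4*x^2 - x - 9)/(9*x^4 - 12*x^3 - 38*x^2 + 28*x + 49)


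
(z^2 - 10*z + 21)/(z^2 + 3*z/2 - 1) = 2*(z^2 - 10*z + 21)/(2*z^2 + 3*z - 2)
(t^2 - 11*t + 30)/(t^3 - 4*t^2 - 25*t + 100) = (t - 6)/(t^2 + t - 20)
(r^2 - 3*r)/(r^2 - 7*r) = (r - 3)/(r - 7)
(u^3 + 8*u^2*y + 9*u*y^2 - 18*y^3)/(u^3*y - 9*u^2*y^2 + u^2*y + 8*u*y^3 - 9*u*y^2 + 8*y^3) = (-u^2 - 9*u*y - 18*y^2)/(y*(-u^2 + 8*u*y - u + 8*y))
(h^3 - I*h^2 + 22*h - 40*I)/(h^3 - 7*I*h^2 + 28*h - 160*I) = (h - 2*I)/(h - 8*I)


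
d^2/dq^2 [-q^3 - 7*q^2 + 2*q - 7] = -6*q - 14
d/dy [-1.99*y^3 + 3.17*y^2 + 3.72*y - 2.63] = -5.97*y^2 + 6.34*y + 3.72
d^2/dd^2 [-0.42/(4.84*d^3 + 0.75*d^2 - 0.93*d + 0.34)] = ((12.1968*d + 0.63)*(4.84*d^3 + 0.75*d^2 - 0.93*d + 0.34) - 0.42*(14.52*d^2 + 1.5*d - 0.93)*(29.04*d^2 + 3.0*d - 1.86))/(4.84*d^3 + 0.75*d^2 - 0.93*d + 0.34)^3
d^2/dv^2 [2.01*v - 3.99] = 0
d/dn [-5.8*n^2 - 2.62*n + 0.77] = -11.6*n - 2.62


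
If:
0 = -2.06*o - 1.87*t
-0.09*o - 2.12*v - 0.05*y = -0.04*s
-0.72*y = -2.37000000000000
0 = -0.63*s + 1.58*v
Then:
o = -22.4409171075838*v - 1.8287037037037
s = 2.50793650793651*v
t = 24.7210102896377*v + 2.01450782333135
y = 3.29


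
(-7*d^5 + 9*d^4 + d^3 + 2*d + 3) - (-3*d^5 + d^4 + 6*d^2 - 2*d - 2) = -4*d^5 + 8*d^4 + d^3 - 6*d^2 + 4*d + 5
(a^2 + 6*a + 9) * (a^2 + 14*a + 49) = a^4 + 20*a^3 + 142*a^2 + 420*a + 441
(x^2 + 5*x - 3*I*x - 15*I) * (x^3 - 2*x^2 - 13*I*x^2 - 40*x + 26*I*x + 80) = x^5 + 3*x^4 - 16*I*x^4 - 89*x^3 - 48*I*x^3 - 237*x^2 + 280*I*x^2 + 790*x + 360*I*x - 1200*I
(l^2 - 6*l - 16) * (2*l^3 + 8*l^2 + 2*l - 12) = 2*l^5 - 4*l^4 - 78*l^3 - 152*l^2 + 40*l + 192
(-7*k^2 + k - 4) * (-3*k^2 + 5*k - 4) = 21*k^4 - 38*k^3 + 45*k^2 - 24*k + 16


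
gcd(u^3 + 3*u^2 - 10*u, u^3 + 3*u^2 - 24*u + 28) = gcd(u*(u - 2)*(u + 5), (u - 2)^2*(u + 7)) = u - 2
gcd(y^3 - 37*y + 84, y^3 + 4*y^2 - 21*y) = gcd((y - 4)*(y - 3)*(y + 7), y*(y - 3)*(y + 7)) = y^2 + 4*y - 21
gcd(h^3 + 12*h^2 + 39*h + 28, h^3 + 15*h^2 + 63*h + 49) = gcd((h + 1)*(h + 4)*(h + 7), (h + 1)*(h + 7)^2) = h^2 + 8*h + 7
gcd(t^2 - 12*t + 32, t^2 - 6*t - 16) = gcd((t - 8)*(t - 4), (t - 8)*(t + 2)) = t - 8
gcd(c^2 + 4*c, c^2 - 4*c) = c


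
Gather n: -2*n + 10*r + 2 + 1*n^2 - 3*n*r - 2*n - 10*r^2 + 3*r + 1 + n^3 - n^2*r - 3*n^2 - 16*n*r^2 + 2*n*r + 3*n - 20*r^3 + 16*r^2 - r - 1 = n^3 + n^2*(-r - 2) + n*(-16*r^2 - r - 1) - 20*r^3 + 6*r^2 + 12*r + 2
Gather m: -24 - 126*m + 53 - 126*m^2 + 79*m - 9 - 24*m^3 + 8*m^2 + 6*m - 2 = -24*m^3 - 118*m^2 - 41*m + 18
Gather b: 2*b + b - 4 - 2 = 3*b - 6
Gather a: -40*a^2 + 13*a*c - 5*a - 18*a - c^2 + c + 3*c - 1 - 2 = -40*a^2 + a*(13*c - 23) - c^2 + 4*c - 3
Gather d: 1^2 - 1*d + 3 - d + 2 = 6 - 2*d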